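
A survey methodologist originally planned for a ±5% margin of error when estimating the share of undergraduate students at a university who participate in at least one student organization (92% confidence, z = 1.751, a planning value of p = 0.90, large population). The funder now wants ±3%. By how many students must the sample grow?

196

At ±5%: n = 1.751² × 0.0900 / 0.050² ≈ 110.38 → 111.
At ±3%: n = 1.751² × 0.0900 / 0.030² ≈ 306.60 → 307.
Additional respondents: 307 − 111 = 196.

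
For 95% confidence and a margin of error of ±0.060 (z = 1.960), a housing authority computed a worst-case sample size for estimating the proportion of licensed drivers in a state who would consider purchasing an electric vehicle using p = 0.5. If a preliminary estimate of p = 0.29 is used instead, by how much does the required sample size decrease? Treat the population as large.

Conservative (p = 0.5): n = 1.960² × 0.25 / 0.060² ≈ 266.78 → 267.
Using p = 0.29: p(1−p) = 0.2059, so n = 1.960² × 0.2059 / 0.060² ≈ 219.72 → 220.
Reduction: 267 − 220 = 47.

47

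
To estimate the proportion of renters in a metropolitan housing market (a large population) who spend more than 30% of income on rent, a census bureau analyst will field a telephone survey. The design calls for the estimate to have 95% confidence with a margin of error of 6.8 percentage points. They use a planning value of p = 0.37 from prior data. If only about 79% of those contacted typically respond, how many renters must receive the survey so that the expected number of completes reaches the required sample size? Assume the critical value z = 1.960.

Completed interviews needed: n₀ = 1.960² × 0.2331 / 0.068² ≈ 193.66 → 194.
At a 79% response rate, contacts needed = 194 / 0.79 ≈ 245.57 → 246.

246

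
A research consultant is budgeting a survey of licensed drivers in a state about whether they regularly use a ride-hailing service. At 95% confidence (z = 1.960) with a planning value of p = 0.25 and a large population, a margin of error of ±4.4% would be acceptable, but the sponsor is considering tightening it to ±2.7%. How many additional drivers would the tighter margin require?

616

At ±4.4%: n = 1.960² × 0.1875 / 0.044² ≈ 372.06 → 373.
At ±2.7%: n = 1.960² × 0.1875 / 0.027² ≈ 988.07 → 989.
Additional respondents: 989 − 373 = 616.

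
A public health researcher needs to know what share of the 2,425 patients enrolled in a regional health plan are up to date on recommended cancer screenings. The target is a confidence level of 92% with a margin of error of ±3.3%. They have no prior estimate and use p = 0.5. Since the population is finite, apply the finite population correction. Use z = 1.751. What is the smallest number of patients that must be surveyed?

Unadjusted: n₀ = 1.751² × 0.50 × 0.50 / 0.033² ≈ 703.86, so n₀ = 704.
Finite population correction with N = 2,425: n = n₀ / (1 + (n₀−1)/N) = 704 / (1 + 703/2425) = 704 / 1.2899 ≈ 545.78.
Rounding up, n = 546.

546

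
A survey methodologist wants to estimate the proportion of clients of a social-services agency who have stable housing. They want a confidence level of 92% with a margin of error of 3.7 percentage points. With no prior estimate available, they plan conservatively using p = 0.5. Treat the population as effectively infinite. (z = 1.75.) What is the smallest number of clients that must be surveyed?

With p = 0.5, p(1−p) = 0.25.
n = z²·p(1−p)/E² = 1.75² × 0.2500 / 0.037² = 3.0625 × 0.2500 / 0.001369 ≈ 559.26.
Rounding up gives n = 560.

560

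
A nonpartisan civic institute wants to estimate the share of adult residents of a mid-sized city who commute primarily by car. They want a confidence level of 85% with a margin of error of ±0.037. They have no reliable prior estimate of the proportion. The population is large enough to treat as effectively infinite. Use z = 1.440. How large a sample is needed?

With no prior estimate, use p = 0.5, giving p(1−p) = 0.25.
n = z²·p(1−p)/E² = 1.440² × 0.2500 / 0.037² = 2.0736 × 0.2500 / 0.001369 ≈ 378.67.
Rounding up gives n = 379.

379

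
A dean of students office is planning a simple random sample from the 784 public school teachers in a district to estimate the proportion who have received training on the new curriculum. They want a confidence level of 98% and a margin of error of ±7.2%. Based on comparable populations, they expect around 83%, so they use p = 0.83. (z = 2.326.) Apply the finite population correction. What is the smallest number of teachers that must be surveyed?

125

Unadjusted: n₀ = 2.326² × 0.83 × 0.17 / 0.072² ≈ 147.26, so n₀ = 148.
Finite population correction with N = 784: n = n₀ / (1 + (n₀−1)/N) = 148 / (1 + 147/784) = 148 / 1.1875 ≈ 124.63.
Rounding up, n = 125.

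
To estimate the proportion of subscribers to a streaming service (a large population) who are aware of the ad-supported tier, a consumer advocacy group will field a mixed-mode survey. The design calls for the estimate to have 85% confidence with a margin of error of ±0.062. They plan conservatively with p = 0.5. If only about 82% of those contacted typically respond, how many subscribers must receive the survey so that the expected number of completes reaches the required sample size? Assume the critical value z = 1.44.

165

Completed interviews needed: n₀ = 1.44² × 0.2500 / 0.062² ≈ 134.86 → 135.
At an 82% response rate, contacts needed = 135 / 0.82 ≈ 164.63 → 165.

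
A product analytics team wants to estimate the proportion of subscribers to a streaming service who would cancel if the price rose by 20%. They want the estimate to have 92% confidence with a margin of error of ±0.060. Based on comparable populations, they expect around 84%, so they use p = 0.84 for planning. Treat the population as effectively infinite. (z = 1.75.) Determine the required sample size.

115

With p = 0.84, p(1−p) = 0.1344.
n = z²·p(1−p)/E² = 1.75² × 0.1344 / 0.060² = 3.0625 × 0.1344 / 0.003600 ≈ 114.33.
Rounding up gives n = 115.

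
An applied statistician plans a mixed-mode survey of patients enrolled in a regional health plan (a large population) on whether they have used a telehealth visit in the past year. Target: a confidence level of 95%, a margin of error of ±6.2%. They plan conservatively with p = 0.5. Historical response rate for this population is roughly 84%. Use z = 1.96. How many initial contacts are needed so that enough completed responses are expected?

Completed interviews needed: n₀ = 1.96² × 0.2500 / 0.062² ≈ 249.84 → 250.
At an 84% response rate, contacts needed = 250 / 0.84 ≈ 297.62 → 298.

298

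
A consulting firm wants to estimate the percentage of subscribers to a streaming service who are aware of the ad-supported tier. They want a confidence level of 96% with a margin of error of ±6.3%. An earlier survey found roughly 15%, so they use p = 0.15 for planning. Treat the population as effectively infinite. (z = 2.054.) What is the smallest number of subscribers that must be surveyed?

With p = 0.15, p(1−p) = 0.1275.
n = z²·p(1−p)/E² = 2.054² × 0.1275 / 0.063² = 4.2189 × 0.1275 / 0.003969 ≈ 135.53.
Rounding up gives n = 136.

136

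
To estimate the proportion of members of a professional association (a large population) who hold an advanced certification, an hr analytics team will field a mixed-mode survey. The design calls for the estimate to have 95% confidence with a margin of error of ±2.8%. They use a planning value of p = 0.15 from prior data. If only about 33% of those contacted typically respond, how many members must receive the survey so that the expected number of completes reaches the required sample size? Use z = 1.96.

1894

Completed interviews needed: n₀ = 1.96² × 0.1275 / 0.028² ≈ 624.75 → 625.
At a 33% response rate, contacts needed = 625 / 0.33 ≈ 1893.94 → 1894.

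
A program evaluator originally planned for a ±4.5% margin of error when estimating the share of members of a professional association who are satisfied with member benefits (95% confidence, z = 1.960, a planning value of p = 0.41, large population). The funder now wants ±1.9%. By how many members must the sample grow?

2116

At ±4.5%: n = 1.960² × 0.2419 / 0.045² ≈ 458.91 → 459.
At ±1.9%: n = 1.960² × 0.2419 / 0.019² ≈ 2574.19 → 2575.
Additional respondents: 2575 − 459 = 2116.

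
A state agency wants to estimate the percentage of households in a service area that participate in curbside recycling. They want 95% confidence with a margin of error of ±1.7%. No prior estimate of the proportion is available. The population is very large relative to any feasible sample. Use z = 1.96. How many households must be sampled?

3324

With no prior estimate, use p = 0.5, giving p(1−p) = 0.25.
n = z²·p(1−p)/E² = 1.96² × 0.2500 / 0.017² = 3.8416 × 0.2500 / 0.000289 ≈ 3323.18.
Rounding up gives n = 3324.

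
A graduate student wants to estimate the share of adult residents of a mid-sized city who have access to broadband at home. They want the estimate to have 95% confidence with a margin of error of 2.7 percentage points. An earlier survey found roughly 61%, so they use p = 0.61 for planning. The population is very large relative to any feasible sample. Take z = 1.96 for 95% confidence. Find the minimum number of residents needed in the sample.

With p = 0.61, p(1−p) = 0.2379.
n = z²·p(1−p)/E² = 1.96² × 0.2379 / 0.027² = 3.8416 × 0.2379 / 0.000729 ≈ 1253.66.
Rounding up gives n = 1254.

1254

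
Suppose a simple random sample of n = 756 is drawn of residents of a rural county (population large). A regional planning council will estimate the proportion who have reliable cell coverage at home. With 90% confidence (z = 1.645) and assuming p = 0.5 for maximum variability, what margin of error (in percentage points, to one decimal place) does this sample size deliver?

3.0

SE(p̂) = √[p(1−p)/n] = √[0.2500/756] = 0.01818.
E = z × SE = 1.645 × 0.01818 = 0.02991, or 3.0 percentage points.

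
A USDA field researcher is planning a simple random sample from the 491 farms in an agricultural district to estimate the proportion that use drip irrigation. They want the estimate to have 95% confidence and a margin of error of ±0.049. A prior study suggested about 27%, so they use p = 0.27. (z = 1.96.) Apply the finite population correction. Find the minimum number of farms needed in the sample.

193

Unadjusted: n₀ = 1.96² × 0.27 × 0.73 / 0.049² ≈ 315.36, so n₀ = 316.
Finite population correction with N = 491: n = n₀ / (1 + (n₀−1)/N) = 316 / (1 + 315/491) = 316 / 1.6415 ≈ 192.50.
Rounding up, n = 193.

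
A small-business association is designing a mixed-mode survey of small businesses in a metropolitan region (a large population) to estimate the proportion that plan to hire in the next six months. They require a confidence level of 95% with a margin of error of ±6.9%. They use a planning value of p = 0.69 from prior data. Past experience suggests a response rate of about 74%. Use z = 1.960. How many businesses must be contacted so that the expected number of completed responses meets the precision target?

Completed interviews needed: n₀ = 1.960² × 0.2139 / 0.069² ≈ 172.59 → 173.
At a 74% response rate, contacts needed = 173 / 0.74 ≈ 233.78 → 234.

234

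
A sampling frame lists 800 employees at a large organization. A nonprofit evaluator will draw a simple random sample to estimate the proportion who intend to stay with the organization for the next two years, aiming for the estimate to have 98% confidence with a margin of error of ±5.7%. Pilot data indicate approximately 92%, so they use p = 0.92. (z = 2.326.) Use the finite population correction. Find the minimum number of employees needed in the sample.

Unadjusted: n₀ = 2.326² × 0.92 × 0.08 / 0.057² ≈ 122.56, so n₀ = 123.
Finite population correction with N = 800: n = n₀ / (1 + (n₀−1)/N) = 123 / (1 + 122/800) = 123 / 1.1525 ≈ 106.72.
Rounding up, n = 107.

107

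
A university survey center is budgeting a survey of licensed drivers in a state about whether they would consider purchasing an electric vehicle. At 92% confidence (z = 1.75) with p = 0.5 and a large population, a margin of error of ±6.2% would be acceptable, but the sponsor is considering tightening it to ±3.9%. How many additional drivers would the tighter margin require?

304

At ±6.2%: n = 1.75² × 0.2500 / 0.062² ≈ 199.17 → 200.
At ±3.9%: n = 1.75² × 0.2500 / 0.039² ≈ 503.37 → 504.
Additional respondents: 504 − 200 = 304.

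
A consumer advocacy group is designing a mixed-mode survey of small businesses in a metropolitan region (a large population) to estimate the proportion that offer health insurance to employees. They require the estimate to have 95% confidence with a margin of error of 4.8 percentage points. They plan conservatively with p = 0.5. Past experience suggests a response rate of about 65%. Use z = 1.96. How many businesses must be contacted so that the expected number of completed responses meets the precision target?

Completed interviews needed: n₀ = 1.96² × 0.2500 / 0.048² ≈ 416.84 → 417.
At a 65% response rate, contacts needed = 417 / 0.65 ≈ 641.54 → 642.

642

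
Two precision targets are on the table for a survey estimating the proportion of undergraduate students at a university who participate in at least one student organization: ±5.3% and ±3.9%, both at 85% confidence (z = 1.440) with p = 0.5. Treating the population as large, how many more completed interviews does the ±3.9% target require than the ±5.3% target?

156

At ±5.3%: n = 1.440² × 0.2500 / 0.053² ≈ 184.55 → 185.
At ±3.9%: n = 1.440² × 0.2500 / 0.039² ≈ 340.83 → 341.
Additional respondents: 341 − 185 = 156.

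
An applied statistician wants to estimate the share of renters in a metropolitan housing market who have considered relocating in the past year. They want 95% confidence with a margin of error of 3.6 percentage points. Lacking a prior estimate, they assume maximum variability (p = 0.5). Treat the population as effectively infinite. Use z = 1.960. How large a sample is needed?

With p = 0.5, p(1−p) = 0.25.
n = z²·p(1−p)/E² = 1.960² × 0.2500 / 0.036² = 3.8416 × 0.2500 / 0.001296 ≈ 741.05.
Rounding up gives n = 742.

742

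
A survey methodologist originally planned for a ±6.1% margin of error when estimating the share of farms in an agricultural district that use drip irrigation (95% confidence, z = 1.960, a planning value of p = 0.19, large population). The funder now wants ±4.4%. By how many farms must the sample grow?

147

At ±6.1%: n = 1.960² × 0.1539 / 0.061² ≈ 158.89 → 159.
At ±4.4%: n = 1.960² × 0.1539 / 0.044² ≈ 305.38 → 306.
Additional respondents: 306 − 159 = 147.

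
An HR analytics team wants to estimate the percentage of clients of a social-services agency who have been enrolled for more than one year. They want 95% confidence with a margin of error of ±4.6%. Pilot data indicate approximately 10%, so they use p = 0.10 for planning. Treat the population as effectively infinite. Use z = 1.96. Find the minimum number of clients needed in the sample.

With p = 0.10, p(1−p) = 0.0900.
n = z²·p(1−p)/E² = 1.96² × 0.0900 / 0.046² = 3.8416 × 0.0900 / 0.002116 ≈ 163.40.
Rounding up gives n = 164.

164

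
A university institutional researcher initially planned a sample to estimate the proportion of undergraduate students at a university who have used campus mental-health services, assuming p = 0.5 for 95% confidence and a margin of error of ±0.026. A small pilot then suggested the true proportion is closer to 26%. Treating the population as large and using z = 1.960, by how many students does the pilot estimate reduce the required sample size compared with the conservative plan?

Conservative (p = 0.5): n = 1.960² × 0.25 / 0.026² ≈ 1420.71 → 1421.
Using p = 0.26: p(1−p) = 0.1924, so n = 1.960² × 0.1924 / 0.026² ≈ 1093.38 → 1094.
Reduction: 1421 − 1094 = 327.

327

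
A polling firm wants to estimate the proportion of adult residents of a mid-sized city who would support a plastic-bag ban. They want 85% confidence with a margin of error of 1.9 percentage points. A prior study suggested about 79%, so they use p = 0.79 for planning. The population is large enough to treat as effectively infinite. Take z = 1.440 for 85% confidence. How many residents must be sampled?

With p = 0.79, p(1−p) = 0.1659.
n = z²·p(1−p)/E² = 1.440² × 0.1659 / 0.019² = 2.0736 × 0.1659 / 0.000361 ≈ 952.94.
Rounding up gives n = 953.

953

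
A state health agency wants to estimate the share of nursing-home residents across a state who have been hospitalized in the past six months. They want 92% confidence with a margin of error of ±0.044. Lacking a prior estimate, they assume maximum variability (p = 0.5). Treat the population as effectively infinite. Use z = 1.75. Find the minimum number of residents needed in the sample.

396

With p = 0.5, p(1−p) = 0.25.
n = z²·p(1−p)/E² = 1.75² × 0.2500 / 0.044² = 3.0625 × 0.2500 / 0.001936 ≈ 395.47.
Rounding up gives n = 396.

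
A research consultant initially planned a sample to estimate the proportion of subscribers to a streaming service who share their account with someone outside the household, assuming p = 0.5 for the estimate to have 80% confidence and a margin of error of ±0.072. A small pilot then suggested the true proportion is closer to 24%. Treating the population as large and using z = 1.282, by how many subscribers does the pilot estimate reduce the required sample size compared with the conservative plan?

Conservative (p = 0.5): n = 1.282² × 0.25 / 0.072² ≈ 79.26 → 80.
Using p = 0.24: p(1−p) = 0.1824, so n = 1.282² × 0.1824 / 0.072² ≈ 57.83 → 58.
Reduction: 80 − 58 = 22.

22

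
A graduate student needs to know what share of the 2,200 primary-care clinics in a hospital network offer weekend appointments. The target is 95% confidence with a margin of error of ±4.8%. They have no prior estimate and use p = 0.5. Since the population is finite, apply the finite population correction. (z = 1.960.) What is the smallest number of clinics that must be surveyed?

351

Unadjusted: n₀ = 1.960² × 0.50 × 0.50 / 0.048² ≈ 416.84, so n₀ = 417.
Finite population correction with N = 2,200: n = n₀ / (1 + (n₀−1)/N) = 417 / (1 + 416/2200) = 417 / 1.1891 ≈ 350.69.
Rounding up, n = 351.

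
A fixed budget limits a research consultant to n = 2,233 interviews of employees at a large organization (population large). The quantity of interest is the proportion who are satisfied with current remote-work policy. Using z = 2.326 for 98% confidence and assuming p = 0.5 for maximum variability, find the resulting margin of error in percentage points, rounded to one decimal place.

SE(p̂) = √[p(1−p)/n] = √[0.2500/2233] = 0.01058.
E = z × SE = 2.326 × 0.01058 = 0.02461, or 2.5 percentage points.

2.5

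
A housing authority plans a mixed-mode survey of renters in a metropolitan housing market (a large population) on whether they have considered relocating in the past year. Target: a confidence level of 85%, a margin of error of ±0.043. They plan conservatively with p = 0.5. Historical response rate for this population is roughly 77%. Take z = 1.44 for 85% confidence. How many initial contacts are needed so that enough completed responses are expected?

365

Completed interviews needed: n₀ = 1.44² × 0.2500 / 0.043² ≈ 280.37 → 281.
At a 77% response rate, contacts needed = 281 / 0.77 ≈ 364.94 → 365.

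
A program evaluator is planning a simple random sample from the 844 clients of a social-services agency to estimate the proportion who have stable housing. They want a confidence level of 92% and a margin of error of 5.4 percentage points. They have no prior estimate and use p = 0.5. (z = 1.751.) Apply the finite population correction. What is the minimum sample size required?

Unadjusted: n₀ = 1.751² × 0.50 × 0.50 / 0.054² ≈ 262.86, so n₀ = 263.
Finite population correction with N = 844: n = n₀ / (1 + (n₀−1)/N) = 263 / (1 + 262/844) = 263 / 1.3104 ≈ 200.70.
Rounding up, n = 201.

201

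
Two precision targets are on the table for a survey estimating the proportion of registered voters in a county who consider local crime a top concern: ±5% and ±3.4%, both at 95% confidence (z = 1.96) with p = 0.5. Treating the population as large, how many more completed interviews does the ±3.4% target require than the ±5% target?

446

At ±5%: n = 1.96² × 0.2500 / 0.050² ≈ 384.16 → 385.
At ±3.4%: n = 1.96² × 0.2500 / 0.034² ≈ 830.80 → 831.
Additional respondents: 831 − 385 = 446.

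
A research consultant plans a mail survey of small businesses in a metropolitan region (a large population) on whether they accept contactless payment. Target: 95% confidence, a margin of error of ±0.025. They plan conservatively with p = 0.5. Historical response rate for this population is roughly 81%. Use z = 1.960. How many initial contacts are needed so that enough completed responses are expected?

Completed interviews needed: n₀ = 1.960² × 0.2500 / 0.025² ≈ 1536.64 → 1537.
At an 81% response rate, contacts needed = 1537 / 0.81 ≈ 1897.53 → 1898.

1898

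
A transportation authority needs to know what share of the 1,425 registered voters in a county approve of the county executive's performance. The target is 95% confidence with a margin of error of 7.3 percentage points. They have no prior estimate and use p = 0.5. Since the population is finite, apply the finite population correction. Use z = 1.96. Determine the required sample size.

161

Unadjusted: n₀ = 1.96² × 0.50 × 0.50 / 0.073² ≈ 180.22, so n₀ = 181.
Finite population correction with N = 1,425: n = n₀ / (1 + (n₀−1)/N) = 181 / (1 + 180/1425) = 181 / 1.1263 ≈ 160.70.
Rounding up, n = 161.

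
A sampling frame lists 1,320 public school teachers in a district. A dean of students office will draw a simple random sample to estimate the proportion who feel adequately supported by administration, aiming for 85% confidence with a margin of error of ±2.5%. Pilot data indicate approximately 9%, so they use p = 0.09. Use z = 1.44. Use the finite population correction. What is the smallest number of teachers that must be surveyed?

Unadjusted: n₀ = 1.44² × 0.09 × 0.91 / 0.025² ≈ 271.72, so n₀ = 272.
Finite population correction with N = 1,320: n = n₀ / (1 + (n₀−1)/N) = 272 / (1 + 271/1320) = 272 / 1.2053 ≈ 225.67.
Rounding up, n = 226.

226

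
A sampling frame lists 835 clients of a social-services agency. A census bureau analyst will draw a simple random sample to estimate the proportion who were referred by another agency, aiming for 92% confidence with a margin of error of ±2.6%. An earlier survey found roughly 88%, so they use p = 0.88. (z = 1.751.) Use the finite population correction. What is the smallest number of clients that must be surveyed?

305

Unadjusted: n₀ = 1.751² × 0.88 × 0.12 / 0.026² ≈ 478.95, so n₀ = 479.
Finite population correction with N = 835: n = n₀ / (1 + (n₀−1)/N) = 479 / (1 + 478/835) = 479 / 1.5725 ≈ 304.62.
Rounding up, n = 305.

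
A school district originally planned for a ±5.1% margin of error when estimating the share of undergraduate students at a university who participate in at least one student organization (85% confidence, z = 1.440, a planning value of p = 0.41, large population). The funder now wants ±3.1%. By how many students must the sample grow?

At ±5.1%: n = 1.440² × 0.2419 / 0.051² ≈ 192.85 → 193.
At ±3.1%: n = 1.440² × 0.2419 / 0.031² ≈ 521.96 → 522.
Additional respondents: 522 − 193 = 329.

329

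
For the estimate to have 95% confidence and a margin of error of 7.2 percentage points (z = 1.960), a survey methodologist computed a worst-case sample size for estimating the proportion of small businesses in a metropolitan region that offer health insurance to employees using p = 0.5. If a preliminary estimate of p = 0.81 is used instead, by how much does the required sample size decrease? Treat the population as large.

71

Conservative (p = 0.5): n = 1.960² × 0.25 / 0.072² ≈ 185.26 → 186.
Using p = 0.81: p(1−p) = 0.1539, so n = 1.960² × 0.1539 / 0.072² ≈ 114.05 → 115.
Reduction: 186 − 115 = 71.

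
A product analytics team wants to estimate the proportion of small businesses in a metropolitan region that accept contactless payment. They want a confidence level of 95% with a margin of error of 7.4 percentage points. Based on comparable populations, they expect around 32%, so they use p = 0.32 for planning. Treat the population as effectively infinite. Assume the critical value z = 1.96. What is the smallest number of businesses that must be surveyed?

With p = 0.32, p(1−p) = 0.2176.
n = z²·p(1−p)/E² = 1.96² × 0.2176 / 0.074² = 3.8416 × 0.2176 / 0.005476 ≈ 152.65.
Rounding up gives n = 153.

153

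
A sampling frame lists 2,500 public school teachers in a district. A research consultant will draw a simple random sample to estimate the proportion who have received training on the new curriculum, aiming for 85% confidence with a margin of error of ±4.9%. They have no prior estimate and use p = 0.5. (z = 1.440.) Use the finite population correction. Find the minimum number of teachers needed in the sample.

Unadjusted: n₀ = 1.440² × 0.50 × 0.50 / 0.049² ≈ 215.91, so n₀ = 216.
Finite population correction with N = 2,500: n = n₀ / (1 + (n₀−1)/N) = 216 / (1 + 215/2500) = 216 / 1.0860 ≈ 198.90.
Rounding up, n = 199.

199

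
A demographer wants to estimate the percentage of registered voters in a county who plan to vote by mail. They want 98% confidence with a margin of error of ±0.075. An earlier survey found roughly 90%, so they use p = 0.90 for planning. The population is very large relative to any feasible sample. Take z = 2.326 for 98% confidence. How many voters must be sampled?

With p = 0.90, p(1−p) = 0.0900.
n = z²·p(1−p)/E² = 2.326² × 0.0900 / 0.075² = 5.4103 × 0.0900 / 0.005625 ≈ 86.56.
Rounding up gives n = 87.

87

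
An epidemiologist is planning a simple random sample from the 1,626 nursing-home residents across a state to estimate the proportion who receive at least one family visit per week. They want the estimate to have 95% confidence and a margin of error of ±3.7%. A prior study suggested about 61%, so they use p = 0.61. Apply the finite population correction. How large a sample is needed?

474

For 95% confidence, z = 1.960.
Unadjusted: n₀ = 1.960² × 0.61 × 0.39 / 0.037² ≈ 667.58, so n₀ = 668.
Finite population correction with N = 1,626: n = n₀ / (1 + (n₀−1)/N) = 668 / (1 + 667/1626) = 668 / 1.4102 ≈ 473.69.
Rounding up, n = 474.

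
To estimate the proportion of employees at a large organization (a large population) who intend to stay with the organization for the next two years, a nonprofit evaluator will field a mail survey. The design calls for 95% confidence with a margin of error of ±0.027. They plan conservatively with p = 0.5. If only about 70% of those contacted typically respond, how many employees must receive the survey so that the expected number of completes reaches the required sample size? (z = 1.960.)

1883

Completed interviews needed: n₀ = 1.960² × 0.2500 / 0.027² ≈ 1317.42 → 1318.
At a 70% response rate, contacts needed = 1318 / 0.70 ≈ 1882.86 → 1883.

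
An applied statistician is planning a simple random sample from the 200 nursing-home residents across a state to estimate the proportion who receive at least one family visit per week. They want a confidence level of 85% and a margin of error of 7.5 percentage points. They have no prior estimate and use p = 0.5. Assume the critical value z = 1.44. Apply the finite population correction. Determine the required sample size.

Unadjusted: n₀ = 1.44² × 0.50 × 0.50 / 0.075² ≈ 92.16, so n₀ = 93.
Finite population correction with N = 200: n = n₀ / (1 + (n₀−1)/N) = 93 / (1 + 92/200) = 93 / 1.4600 ≈ 63.70.
Rounding up, n = 64.

64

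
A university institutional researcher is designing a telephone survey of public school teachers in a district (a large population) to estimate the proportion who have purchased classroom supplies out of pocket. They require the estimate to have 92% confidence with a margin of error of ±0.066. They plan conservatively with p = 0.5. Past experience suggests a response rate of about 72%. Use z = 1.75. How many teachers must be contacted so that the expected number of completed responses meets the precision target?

245

Completed interviews needed: n₀ = 1.75² × 0.2500 / 0.066² ≈ 175.76 → 176.
At a 72% response rate, contacts needed = 176 / 0.72 ≈ 244.44 → 245.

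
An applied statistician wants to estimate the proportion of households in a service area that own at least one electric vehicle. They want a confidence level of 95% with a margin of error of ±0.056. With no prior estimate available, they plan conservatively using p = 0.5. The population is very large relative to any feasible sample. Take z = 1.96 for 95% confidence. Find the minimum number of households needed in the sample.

With p = 0.5, p(1−p) = 0.25.
n = z²·p(1−p)/E² = 1.96² × 0.2500 / 0.056² = 3.8416 × 0.2500 / 0.003136 ≈ 306.25.
Rounding up gives n = 307.

307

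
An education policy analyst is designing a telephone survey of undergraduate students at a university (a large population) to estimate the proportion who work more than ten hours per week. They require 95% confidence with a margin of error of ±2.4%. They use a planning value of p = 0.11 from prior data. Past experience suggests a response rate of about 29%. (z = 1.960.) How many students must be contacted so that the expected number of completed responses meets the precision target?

Completed interviews needed: n₀ = 1.960² × 0.0979 / 0.024² ≈ 652.94 → 653.
At a 29% response rate, contacts needed = 653 / 0.29 ≈ 2251.72 → 2252.

2252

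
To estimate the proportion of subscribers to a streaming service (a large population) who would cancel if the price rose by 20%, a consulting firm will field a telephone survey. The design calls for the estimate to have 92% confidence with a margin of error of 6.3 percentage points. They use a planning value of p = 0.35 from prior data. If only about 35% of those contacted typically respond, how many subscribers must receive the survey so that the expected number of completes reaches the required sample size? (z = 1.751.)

503

Completed interviews needed: n₀ = 1.751² × 0.2275 / 0.063² ≈ 175.74 → 176.
At a 35% response rate, contacts needed = 176 / 0.35 ≈ 502.86 → 503.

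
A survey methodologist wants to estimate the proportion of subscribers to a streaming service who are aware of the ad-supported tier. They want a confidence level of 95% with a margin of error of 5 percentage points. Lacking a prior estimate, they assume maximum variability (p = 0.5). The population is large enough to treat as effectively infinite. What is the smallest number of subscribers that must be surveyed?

For 95% confidence, z = 1.960.
With p = 0.5, p(1−p) = 0.25.
n = z²·p(1−p)/E² = 1.960² × 0.2500 / 0.050² = 3.8416 × 0.2500 / 0.002500 ≈ 384.16.
Rounding up gives n = 385.

385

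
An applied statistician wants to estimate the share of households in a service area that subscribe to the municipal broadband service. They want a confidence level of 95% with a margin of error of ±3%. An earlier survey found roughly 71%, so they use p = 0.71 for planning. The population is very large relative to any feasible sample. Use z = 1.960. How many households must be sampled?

With p = 0.71, p(1−p) = 0.2059.
n = z²·p(1−p)/E² = 1.960² × 0.2059 / 0.030² = 3.8416 × 0.2059 / 0.000900 ≈ 878.87.
Rounding up gives n = 879.

879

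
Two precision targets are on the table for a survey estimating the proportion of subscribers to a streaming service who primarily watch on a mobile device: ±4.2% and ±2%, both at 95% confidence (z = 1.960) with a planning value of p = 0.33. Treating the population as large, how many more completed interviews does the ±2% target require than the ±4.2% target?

At ±4.2%: n = 1.960² × 0.2211 / 0.042² ≈ 481.51 → 482.
At ±2%: n = 1.960² × 0.2211 / 0.020² ≈ 2123.44 → 2124.
Additional respondents: 2124 − 482 = 1642.

1642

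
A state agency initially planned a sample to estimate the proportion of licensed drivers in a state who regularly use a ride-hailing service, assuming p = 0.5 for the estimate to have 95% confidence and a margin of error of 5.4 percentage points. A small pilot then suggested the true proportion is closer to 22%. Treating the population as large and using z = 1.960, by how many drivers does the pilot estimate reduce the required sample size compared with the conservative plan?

103

Conservative (p = 0.5): n = 1.960² × 0.25 / 0.054² ≈ 329.36 → 330.
Using p = 0.22: p(1−p) = 0.1716, so n = 1.960² × 0.1716 / 0.054² ≈ 226.07 → 227.
Reduction: 330 − 227 = 103.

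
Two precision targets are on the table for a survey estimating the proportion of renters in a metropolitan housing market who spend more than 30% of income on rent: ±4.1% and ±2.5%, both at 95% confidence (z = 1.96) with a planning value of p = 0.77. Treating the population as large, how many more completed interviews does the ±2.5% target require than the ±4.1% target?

At ±4.1%: n = 1.96² × 0.1771 / 0.041² ≈ 404.73 → 405.
At ±2.5%: n = 1.96² × 0.1771 / 0.025² ≈ 1088.56 → 1089.
Additional respondents: 1089 − 405 = 684.

684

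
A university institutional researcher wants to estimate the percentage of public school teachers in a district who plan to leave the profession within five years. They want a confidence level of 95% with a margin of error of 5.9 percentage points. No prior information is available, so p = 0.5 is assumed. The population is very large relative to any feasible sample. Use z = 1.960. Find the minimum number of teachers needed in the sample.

276

With p = 0.5, p(1−p) = 0.25.
n = z²·p(1−p)/E² = 1.960² × 0.2500 / 0.059² = 3.8416 × 0.2500 / 0.003481 ≈ 275.90.
Rounding up gives n = 276.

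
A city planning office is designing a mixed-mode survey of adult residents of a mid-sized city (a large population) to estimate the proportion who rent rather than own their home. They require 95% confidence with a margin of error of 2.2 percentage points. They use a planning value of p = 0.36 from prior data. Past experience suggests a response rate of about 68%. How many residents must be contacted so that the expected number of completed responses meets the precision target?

2690

For 95% confidence, z = 1.960.
Completed interviews needed: n₀ = 1.960² × 0.2304 / 0.022² ≈ 1828.73 → 1829.
At a 68% response rate, contacts needed = 1829 / 0.68 ≈ 2689.71 → 2690.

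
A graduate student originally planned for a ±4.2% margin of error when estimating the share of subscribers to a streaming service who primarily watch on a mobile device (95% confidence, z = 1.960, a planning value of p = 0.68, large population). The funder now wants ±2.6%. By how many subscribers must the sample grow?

At ±4.2%: n = 1.960² × 0.2176 / 0.042² ≈ 473.88 → 474.
At ±2.6%: n = 1.960² × 0.2176 / 0.026² ≈ 1236.59 → 1237.
Additional respondents: 1237 − 474 = 763.

763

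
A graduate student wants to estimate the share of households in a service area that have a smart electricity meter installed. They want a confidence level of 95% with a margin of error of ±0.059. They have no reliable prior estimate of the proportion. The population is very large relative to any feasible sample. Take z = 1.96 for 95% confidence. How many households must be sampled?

With no prior estimate, use p = 0.5, giving p(1−p) = 0.25.
n = z²·p(1−p)/E² = 1.96² × 0.2500 / 0.059² = 3.8416 × 0.2500 / 0.003481 ≈ 275.90.
Rounding up gives n = 276.

276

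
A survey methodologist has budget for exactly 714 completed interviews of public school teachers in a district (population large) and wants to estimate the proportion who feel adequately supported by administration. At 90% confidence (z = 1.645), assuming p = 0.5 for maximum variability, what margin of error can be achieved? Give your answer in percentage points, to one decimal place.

3.1

SE(p̂) = √[p(1−p)/n] = √[0.2500/714] = 0.01871.
E = z × SE = 1.645 × 0.01871 = 0.03078, or 3.1 percentage points.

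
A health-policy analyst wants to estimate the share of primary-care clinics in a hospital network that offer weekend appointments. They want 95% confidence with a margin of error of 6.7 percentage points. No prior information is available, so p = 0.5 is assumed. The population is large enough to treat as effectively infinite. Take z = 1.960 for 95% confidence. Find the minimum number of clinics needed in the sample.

214

With p = 0.5, p(1−p) = 0.25.
n = z²·p(1−p)/E² = 1.960² × 0.2500 / 0.067² = 3.8416 × 0.2500 / 0.004489 ≈ 213.95.
Rounding up gives n = 214.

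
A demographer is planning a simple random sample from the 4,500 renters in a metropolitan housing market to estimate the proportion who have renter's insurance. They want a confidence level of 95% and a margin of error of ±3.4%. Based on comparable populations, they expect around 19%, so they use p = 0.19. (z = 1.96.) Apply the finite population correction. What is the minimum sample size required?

460

Unadjusted: n₀ = 1.96² × 0.19 × 0.81 / 0.034² ≈ 511.44, so n₀ = 512.
Finite population correction with N = 4,500: n = n₀ / (1 + (n₀−1)/N) = 512 / (1 + 511/4500) = 512 / 1.1136 ≈ 459.79.
Rounding up, n = 460.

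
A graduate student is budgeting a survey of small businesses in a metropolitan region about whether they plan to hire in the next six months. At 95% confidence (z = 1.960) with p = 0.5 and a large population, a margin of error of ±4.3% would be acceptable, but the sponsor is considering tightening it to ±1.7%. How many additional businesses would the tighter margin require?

At ±4.3%: n = 1.960² × 0.2500 / 0.043² ≈ 519.42 → 520.
At ±1.7%: n = 1.960² × 0.2500 / 0.017² ≈ 3323.18 → 3324.
Additional respondents: 3324 − 520 = 2804.

2804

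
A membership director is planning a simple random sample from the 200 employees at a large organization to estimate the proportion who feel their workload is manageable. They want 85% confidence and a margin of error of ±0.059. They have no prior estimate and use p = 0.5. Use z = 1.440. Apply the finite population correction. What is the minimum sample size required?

86

Unadjusted: n₀ = 1.440² × 0.50 × 0.50 / 0.059² ≈ 148.92, so n₀ = 149.
Finite population correction with N = 200: n = n₀ / (1 + (n₀−1)/N) = 149 / (1 + 148/200) = 149 / 1.7400 ≈ 85.63.
Rounding up, n = 86.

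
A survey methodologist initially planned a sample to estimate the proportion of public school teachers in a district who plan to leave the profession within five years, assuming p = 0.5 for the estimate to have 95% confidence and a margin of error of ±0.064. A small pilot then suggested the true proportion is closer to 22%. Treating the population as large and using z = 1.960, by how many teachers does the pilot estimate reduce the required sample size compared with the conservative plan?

74

Conservative (p = 0.5): n = 1.960² × 0.25 / 0.064² ≈ 234.47 → 235.
Using p = 0.22: p(1−p) = 0.1716, so n = 1.960² × 0.1716 / 0.064² ≈ 160.94 → 161.
Reduction: 235 − 161 = 74.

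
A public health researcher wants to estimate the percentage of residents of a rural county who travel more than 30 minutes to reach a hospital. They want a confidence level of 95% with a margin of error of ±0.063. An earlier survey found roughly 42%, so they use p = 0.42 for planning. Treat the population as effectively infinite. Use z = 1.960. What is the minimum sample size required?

236

With p = 0.42, p(1−p) = 0.2436.
n = z²·p(1−p)/E² = 1.960² × 0.2436 / 0.063² = 3.8416 × 0.2436 / 0.003969 ≈ 235.78.
Rounding up gives n = 236.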